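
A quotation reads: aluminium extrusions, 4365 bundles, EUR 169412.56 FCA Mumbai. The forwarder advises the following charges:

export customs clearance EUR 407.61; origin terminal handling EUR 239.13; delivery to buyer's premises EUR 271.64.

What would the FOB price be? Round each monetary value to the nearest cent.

FOB price: EUR 169651.69

Not relevant to the conversion: export clearance — on the seller under both FCA and FOB; already in the FCA price and stays in the FOB price. delivery — on the buyer under both terms; not part of either seller's price.
From FCA to FOB, the seller additionally bears: origin terminal.
FOB price = 169412.56 + 239.13 = 169651.69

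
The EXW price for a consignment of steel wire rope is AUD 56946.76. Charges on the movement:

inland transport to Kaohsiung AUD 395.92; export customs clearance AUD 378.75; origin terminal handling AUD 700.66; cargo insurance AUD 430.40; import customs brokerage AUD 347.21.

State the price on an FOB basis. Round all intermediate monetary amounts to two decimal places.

FOB price: AUD 58422.09

Not relevant to the conversion: insurance, brokerage — on the buyer under both terms; not part of either seller's price.
From EXW to FOB, the seller additionally bears: inland to port, export clearance, origin terminal.
FOB price = 56946.76 + 395.92 + 378.75 + 700.66 = 58422.09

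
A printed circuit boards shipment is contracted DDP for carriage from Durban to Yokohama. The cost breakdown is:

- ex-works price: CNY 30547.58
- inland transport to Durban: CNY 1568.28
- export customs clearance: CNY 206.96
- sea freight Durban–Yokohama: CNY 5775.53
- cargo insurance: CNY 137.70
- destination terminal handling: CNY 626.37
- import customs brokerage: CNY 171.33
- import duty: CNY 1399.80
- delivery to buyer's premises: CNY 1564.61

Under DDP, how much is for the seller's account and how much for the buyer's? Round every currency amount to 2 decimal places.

Seller: CNY 41998.16; buyer: CNY 0.00

DDP: the seller bears all costs including import duty.
Seller's account: goods 30547.58 + inland to port 1568.28 + export clearance 206.96 + freight 5775.53 + insurance 137.70 + destination terminal 626.37 + brokerage 171.33 + duty 1399.80 + delivery 1564.61 = 41998.16
Buyer's account: 0.00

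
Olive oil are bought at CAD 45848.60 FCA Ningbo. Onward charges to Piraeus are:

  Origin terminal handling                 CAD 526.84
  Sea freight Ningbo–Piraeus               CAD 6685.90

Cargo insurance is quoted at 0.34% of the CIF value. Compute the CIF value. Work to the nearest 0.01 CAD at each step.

Let C be the CIF value. C = FCA price + pre-shipment costs + freight + 0.34% × C
C − 0.34% × C = 45848.60 + 526.84 + 6685.90
0.9966 × C = 53061.34
C = 53061.34 / 0.9966 = 53242.36
Insurance premium = 0.34% × 53242.36 = 181.02

CIF value: CAD 53242.36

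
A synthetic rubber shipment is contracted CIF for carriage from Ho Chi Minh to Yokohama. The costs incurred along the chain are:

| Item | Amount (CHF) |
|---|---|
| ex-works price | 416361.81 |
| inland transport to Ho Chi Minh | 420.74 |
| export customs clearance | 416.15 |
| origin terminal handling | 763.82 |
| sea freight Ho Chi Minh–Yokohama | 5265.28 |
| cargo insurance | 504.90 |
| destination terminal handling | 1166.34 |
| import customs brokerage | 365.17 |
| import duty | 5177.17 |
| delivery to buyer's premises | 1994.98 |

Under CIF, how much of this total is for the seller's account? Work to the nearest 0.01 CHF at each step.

Seller's account: CHF 423732.70

CIF: the seller pays costs through ocean freight and marine insurance to the destination port.
Seller's account: goods 416361.81 + inland to port 420.74 + export clearance 416.15 + origin terminal 763.82 + freight 5265.28 + insurance 504.90 = 423732.70
Buyer's account: destination terminal 1166.34 + brokerage 365.17 + duty 5177.17 + delivery 1994.98 = 8703.66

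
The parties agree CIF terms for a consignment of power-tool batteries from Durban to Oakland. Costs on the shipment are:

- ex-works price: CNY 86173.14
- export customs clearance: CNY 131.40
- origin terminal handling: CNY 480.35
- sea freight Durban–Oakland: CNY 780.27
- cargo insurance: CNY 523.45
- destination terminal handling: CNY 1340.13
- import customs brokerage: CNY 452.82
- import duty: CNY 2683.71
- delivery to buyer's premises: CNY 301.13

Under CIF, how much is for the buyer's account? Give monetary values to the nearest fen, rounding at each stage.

CIF: the seller pays costs through ocean freight and marine insurance to the destination port.
Seller's account: goods 86173.14 + export clearance 131.40 + origin terminal 480.35 + freight 780.27 + insurance 523.45 = 88088.61
Buyer's account: destination terminal 1340.13 + brokerage 452.82 + duty 2683.71 + delivery 301.13 = 4777.79

Buyer's account: CNY 4777.79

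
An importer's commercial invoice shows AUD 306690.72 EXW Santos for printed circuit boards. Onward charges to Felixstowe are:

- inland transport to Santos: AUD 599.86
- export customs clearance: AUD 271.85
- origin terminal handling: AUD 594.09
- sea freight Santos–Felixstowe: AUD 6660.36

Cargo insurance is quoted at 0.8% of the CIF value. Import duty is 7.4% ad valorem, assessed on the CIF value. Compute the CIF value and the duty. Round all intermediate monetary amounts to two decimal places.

CIF value: AUD 317355.73; import duty: AUD 23484.32

Let C be the CIF value. C = EXW price + pre-shipment costs + freight + 0.8% × C
C − 0.8% × C = 306690.72 + 599.86 + 271.85 + 594.09 + 6660.36
0.992 × C = 314816.88
C = 314816.88 / 0.992 = 317355.73
Insurance premium = 0.8% × 317355.73 = 2538.85
Import duty = 317355.73 × 7.4% = 23484.32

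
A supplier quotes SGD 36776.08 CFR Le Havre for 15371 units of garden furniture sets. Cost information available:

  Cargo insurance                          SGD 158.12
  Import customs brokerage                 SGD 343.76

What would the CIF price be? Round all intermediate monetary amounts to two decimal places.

CIF price: SGD 36934.20

Not relevant to the conversion: brokerage — on the buyer under both terms; not part of either seller's price.
From CFR to CIF, the seller additionally bears: insurance.
CIF price = 36776.08 + 158.12 = 36934.20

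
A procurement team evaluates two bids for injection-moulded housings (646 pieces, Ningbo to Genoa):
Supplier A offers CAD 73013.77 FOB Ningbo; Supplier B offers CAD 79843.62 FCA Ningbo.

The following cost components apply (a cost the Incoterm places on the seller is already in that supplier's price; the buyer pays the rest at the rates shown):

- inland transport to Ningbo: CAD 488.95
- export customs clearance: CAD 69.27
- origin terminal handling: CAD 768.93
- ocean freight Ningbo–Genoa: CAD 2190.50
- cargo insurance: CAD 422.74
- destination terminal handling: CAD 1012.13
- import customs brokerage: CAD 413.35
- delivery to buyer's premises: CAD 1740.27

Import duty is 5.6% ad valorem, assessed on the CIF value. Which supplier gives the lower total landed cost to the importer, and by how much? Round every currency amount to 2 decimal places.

Supplier A (FOB):
CIF value = FOB price + freight + insurance = 73013.77 + 2190.50 + 422.74 = 75627.01
Import duty = 75627.01 × 5.6% = 4235.11
Buyer bears (A): 2190.50 + 422.74 + 1012.13 + 413.35 + 1740.27 = 5778.99
Landed cost (A) = invoice 73013.77 + 5778.99 + duty 4235.11 = 83027.87
Supplier B (FCA):
CIF value = FCA price + origin terminal + freight + insurance = 79843.62 + 768.93 + 2190.50 + 422.74 = 83225.79
Import duty = 83225.79 × 5.6% = 4660.64
Buyer bears (B): 768.93 + 2190.50 + 422.74 + 1012.13 + 413.35 + 1740.27 = 6547.92
Landed cost (B) = invoice 79843.62 + 6547.92 + duty 4660.64 = 91052.18
Difference = |83027.87 − 91052.18| = 8024.31

Supplier A is cheaper by CAD 8024.31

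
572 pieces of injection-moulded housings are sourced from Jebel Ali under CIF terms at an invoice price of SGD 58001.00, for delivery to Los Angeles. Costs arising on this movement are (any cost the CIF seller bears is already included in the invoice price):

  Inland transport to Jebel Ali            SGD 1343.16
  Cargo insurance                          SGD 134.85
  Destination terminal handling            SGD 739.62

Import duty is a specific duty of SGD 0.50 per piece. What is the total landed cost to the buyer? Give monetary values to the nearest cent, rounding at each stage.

CIF: the seller pays costs through ocean freight and marine insurance to the destination port.
Already in the invoice (seller's account under CIF): inland to port, insurance — exclude.
The CIF price already equals the CIF value: 58001.00
Import duty = 572 × 0.50 = 286.00
Buyer bears: destination terminal 739.62 + duty 286.00 = 1025.62
Landed cost = invoice 58001.00 + 1025.62 = 59026.62

Total landed cost: SGD 59026.62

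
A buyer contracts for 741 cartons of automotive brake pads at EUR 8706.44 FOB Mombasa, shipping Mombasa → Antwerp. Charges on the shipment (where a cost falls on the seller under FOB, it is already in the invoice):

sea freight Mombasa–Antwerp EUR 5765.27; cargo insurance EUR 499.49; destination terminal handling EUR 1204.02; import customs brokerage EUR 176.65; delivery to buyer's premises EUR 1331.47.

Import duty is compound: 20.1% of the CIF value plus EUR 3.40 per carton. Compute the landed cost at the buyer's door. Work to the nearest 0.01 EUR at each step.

FOB: the seller bears costs until goods are on board at the origin port; the buyer bears freight, insurance and all costs thereafter.
CIF value = FOB price + freight + insurance = 8706.44 + 5765.27 + 499.49 = 14971.20
Ad valorem component: 14971.20 × 20.1% = 3009.21
Specific component: 741 × 3.40 = 2519.40
Import duty = 3009.21 + 2519.40 = 5528.61
Buyer bears: freight 5765.27 + insurance 499.49 + destination terminal 1204.02 + brokerage 176.65 + delivery 1331.47 + duty 5528.61 = 14505.51
Landed cost = invoice 8706.44 + 14505.51 = 23211.95

Total landed cost: EUR 23211.95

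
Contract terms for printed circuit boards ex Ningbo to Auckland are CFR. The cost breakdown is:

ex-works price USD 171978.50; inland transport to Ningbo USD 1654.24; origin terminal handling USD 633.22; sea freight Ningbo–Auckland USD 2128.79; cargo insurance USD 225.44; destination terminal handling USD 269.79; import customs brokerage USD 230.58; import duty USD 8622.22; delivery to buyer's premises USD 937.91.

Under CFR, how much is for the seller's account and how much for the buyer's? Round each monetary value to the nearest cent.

Seller: USD 176394.75; buyer: USD 10285.94

CFR: the seller pays costs through ocean freight to the destination port, but not insurance.
Seller's account: goods 171978.50 + inland to port 1654.24 + origin terminal 633.22 + freight 2128.79 = 176394.75
Buyer's account: insurance 225.44 + destination terminal 269.79 + brokerage 230.58 + duty 8622.22 + delivery 937.91 = 10285.94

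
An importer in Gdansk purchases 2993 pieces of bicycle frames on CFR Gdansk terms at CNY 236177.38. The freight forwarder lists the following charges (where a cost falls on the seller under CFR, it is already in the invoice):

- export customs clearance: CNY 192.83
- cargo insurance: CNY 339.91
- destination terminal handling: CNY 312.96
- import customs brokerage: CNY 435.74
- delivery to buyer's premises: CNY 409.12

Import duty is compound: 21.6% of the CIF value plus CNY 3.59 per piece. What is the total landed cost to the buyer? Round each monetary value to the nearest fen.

Total landed cost: CNY 299507.71

CFR: the seller pays costs through ocean freight to the destination port, but not insurance.
Already in the invoice (seller's account under CFR): export clearance — exclude.
CIF value = CFR price + insurance = 236177.38 + 339.91 = 236517.29
Ad valorem component: 236517.29 × 21.6% = 51087.73
Specific component: 2993 × 3.59 = 10744.87
Import duty = 51087.73 + 10744.87 = 61832.60
Buyer bears: insurance 339.91 + destination terminal 312.96 + brokerage 435.74 + delivery 409.12 + duty 61832.60 = 63330.33
Landed cost = invoice 236177.38 + 63330.33 = 299507.71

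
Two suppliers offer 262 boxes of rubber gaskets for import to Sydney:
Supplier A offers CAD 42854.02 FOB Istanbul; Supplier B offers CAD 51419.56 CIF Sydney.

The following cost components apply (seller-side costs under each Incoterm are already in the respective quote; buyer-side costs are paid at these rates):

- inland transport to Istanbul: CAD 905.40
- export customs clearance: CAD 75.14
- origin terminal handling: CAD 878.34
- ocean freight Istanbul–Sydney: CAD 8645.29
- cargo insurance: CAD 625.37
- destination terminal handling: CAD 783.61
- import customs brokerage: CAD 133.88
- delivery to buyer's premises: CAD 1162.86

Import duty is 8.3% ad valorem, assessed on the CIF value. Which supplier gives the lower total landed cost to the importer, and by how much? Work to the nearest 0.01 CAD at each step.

Supplier B is cheaper by CAD 763.65

Supplier A (FOB):
CIF value = FOB price + freight + insurance = 42854.02 + 8645.29 + 625.37 = 52124.68
Import duty = 52124.68 × 8.3% = 4326.35
Buyer bears (A): 8645.29 + 625.37 + 783.61 + 133.88 + 1162.86 = 11351.01
Landed cost (A) = invoice 42854.02 + 11351.01 + duty 4326.35 = 58531.38
Supplier B (CIF):
The CIF price already equals the CIF value: 51419.56
Import duty = 51419.56 × 8.3% = 4267.82
Buyer bears (B): 783.61 + 133.88 + 1162.86 = 2080.35
Landed cost (B) = invoice 51419.56 + 2080.35 + duty 4267.82 = 57767.73
Difference = |58531.38 − 57767.73| = 763.65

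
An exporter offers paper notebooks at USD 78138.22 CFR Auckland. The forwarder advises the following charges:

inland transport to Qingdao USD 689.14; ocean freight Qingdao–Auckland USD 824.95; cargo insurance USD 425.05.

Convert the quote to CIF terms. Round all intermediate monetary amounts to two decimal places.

Not relevant to the conversion: inland to port, freight — on the seller under both CFR and CIF; already in the CFR price and stays in the CIF price.
From CFR to CIF, the seller additionally bears: insurance.
CIF price = 78138.22 + 425.05 = 78563.27

CIF price: USD 78563.27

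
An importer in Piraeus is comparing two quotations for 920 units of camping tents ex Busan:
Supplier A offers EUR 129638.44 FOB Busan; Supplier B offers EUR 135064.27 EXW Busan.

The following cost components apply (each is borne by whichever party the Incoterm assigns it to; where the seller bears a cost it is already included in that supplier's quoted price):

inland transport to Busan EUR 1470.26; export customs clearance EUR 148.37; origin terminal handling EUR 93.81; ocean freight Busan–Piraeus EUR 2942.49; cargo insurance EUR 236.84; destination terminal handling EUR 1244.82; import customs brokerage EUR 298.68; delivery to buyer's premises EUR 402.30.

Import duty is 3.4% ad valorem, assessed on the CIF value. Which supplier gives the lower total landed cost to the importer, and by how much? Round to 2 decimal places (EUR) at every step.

Supplier A (FOB):
CIF value = FOB price + freight + insurance = 129638.44 + 2942.49 + 236.84 = 132817.77
Import duty = 132817.77 × 3.4% = 4515.80
Buyer bears (A): 2942.49 + 236.84 + 1244.82 + 298.68 + 402.30 = 5125.13
Landed cost (A) = invoice 129638.44 + 5125.13 + duty 4515.80 = 139279.37
Supplier B (EXW):
CIF value = EXW price + inland to port + export clearance + origin terminal + freight + insurance = 135064.27 + 1470.26 + 148.37 + 93.81 + 2942.49 + 236.84 = 139956.04
Import duty = 139956.04 × 3.4% = 4758.51
Buyer bears (B): 1470.26 + 148.37 + 93.81 + 2942.49 + 236.84 + 1244.82 + 298.68 + 402.30 = 6837.57
Landed cost (B) = invoice 135064.27 + 6837.57 + duty 4758.51 = 146660.35
Difference = |139279.37 − 146660.35| = 7380.98

Supplier A is cheaper by EUR 7380.98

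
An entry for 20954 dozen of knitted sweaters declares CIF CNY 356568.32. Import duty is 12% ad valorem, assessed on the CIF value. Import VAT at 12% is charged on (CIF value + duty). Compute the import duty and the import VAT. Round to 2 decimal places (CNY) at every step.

Import duty: CNY 42788.20; import VAT: CNY 47922.78

Import duty = 356568.32 × 12% = 42788.20
VAT base = CIF + duty = 356568.32 + 42788.20 = 399356.52
Import VAT = 399356.52 × 12% = 47922.78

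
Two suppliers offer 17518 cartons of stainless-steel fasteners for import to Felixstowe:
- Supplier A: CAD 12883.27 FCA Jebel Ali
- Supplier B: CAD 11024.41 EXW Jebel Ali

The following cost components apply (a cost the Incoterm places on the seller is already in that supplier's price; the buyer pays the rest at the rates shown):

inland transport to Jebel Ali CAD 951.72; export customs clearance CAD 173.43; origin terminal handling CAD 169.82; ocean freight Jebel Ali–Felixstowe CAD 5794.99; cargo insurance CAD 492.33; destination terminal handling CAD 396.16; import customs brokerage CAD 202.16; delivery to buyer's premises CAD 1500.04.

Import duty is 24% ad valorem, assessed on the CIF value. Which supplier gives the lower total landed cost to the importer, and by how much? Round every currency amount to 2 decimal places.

Supplier B is cheaper by CAD 909.80

Supplier A (FCA):
CIF value = FCA price + origin terminal + freight + insurance = 12883.27 + 169.82 + 5794.99 + 492.33 = 19340.41
Import duty = 19340.41 × 24% = 4641.70
Buyer bears (A): 169.82 + 5794.99 + 492.33 + 396.16 + 202.16 + 1500.04 = 8555.50
Landed cost (A) = invoice 12883.27 + 8555.50 + duty 4641.70 = 26080.47
Supplier B (EXW):
CIF value = EXW price + inland to port + export clearance + origin terminal + freight + insurance = 11024.41 + 951.72 + 173.43 + 169.82 + 5794.99 + 492.33 = 18606.70
Import duty = 18606.70 × 24% = 4465.61
Buyer bears (B): 951.72 + 173.43 + 169.82 + 5794.99 + 492.33 + 396.16 + 202.16 + 1500.04 = 9680.65
Landed cost (B) = invoice 11024.41 + 9680.65 + duty 4465.61 = 25170.67
Difference = |26080.47 − 25170.67| = 909.80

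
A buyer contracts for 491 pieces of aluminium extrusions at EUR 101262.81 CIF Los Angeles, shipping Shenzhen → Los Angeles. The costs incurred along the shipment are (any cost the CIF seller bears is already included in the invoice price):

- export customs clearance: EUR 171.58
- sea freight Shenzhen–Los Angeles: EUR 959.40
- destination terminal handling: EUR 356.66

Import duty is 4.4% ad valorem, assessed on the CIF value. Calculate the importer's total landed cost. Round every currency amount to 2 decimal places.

Total landed cost: EUR 106075.03

CIF: the seller pays costs through ocean freight and marine insurance to the destination port.
Already in the invoice (seller's account under CIF): export clearance, freight — exclude.
The CIF price already equals the CIF value: 101262.81
Import duty = 101262.81 × 4.4% = 4455.56
Buyer bears: destination terminal 356.66 + duty 4455.56 = 4812.22
Landed cost = invoice 101262.81 + 4812.22 = 106075.03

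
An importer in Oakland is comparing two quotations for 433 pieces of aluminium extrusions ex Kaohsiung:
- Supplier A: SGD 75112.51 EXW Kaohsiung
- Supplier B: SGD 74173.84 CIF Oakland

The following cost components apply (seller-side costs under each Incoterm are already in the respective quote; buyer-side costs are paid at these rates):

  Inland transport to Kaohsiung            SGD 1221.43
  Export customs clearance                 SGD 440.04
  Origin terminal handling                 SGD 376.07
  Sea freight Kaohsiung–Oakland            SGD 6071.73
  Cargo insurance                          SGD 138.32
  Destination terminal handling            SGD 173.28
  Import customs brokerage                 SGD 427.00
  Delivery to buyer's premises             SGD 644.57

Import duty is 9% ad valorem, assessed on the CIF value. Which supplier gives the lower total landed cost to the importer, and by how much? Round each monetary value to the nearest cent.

Supplier B is cheaper by SGD 10013.02

Supplier A (EXW):
CIF value = EXW price + inland to port + export clearance + origin terminal + freight + insurance = 75112.51 + 1221.43 + 440.04 + 376.07 + 6071.73 + 138.32 = 83360.10
Import duty = 83360.10 × 9% = 7502.41
Buyer bears (A): 1221.43 + 440.04 + 376.07 + 6071.73 + 138.32 + 173.28 + 427.00 + 644.57 = 9492.44
Landed cost (A) = invoice 75112.51 + 9492.44 + duty 7502.41 = 92107.36
Supplier B (CIF):
The CIF price already equals the CIF value: 74173.84
Import duty = 74173.84 × 9% = 6675.65
Buyer bears (B): 173.28 + 427.00 + 644.57 = 1244.85
Landed cost (B) = invoice 74173.84 + 1244.85 + duty 6675.65 = 82094.34
Difference = |92107.36 − 82094.34| = 10013.02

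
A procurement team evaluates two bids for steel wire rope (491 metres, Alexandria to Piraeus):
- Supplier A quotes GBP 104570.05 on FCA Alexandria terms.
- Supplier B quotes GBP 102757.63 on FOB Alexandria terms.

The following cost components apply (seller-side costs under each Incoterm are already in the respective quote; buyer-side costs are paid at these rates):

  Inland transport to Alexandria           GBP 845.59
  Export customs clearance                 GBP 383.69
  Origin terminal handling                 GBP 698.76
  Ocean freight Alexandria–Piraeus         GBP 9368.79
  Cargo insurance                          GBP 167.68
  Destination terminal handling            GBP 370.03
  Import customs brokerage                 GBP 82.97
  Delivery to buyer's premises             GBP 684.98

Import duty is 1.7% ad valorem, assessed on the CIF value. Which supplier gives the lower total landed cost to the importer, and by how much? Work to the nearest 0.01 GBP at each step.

Supplier A (FCA):
CIF value = FCA price + origin terminal + freight + insurance = 104570.05 + 698.76 + 9368.79 + 167.68 = 114805.28
Import duty = 114805.28 × 1.7% = 1951.69
Buyer bears (A): 698.76 + 9368.79 + 167.68 + 370.03 + 82.97 + 684.98 = 11373.21
Landed cost (A) = invoice 104570.05 + 11373.21 + duty 1951.69 = 117894.95
Supplier B (FOB):
CIF value = FOB price + freight + insurance = 102757.63 + 9368.79 + 167.68 = 112294.10
Import duty = 112294.10 × 1.7% = 1909.00
Buyer bears (B): 9368.79 + 167.68 + 370.03 + 82.97 + 684.98 = 10674.45
Landed cost (B) = invoice 102757.63 + 10674.45 + duty 1909.00 = 115341.08
Difference = |117894.95 − 115341.08| = 2553.87

Supplier B is cheaper by GBP 2553.87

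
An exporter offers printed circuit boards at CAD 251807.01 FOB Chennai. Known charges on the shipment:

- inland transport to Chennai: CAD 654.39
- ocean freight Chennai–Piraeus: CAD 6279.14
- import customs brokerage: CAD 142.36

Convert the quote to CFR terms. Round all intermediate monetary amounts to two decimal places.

CFR price: CAD 258086.15

Not relevant to the conversion: inland to port — on the seller under both FOB and CFR; already in the FOB price and stays in the CFR price. brokerage — on the buyer under both terms; not part of either seller's price.
From FOB to CFR, the seller additionally bears: freight.
CFR price = 251807.01 + 6279.14 = 258086.15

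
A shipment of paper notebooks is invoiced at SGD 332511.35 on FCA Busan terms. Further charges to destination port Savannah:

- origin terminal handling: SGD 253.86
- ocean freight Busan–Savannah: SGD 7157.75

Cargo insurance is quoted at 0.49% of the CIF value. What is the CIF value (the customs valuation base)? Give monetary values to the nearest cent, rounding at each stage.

Let C be the CIF value. C = FCA price + pre-shipment costs + freight + 0.49% × C
C − 0.49% × C = 332511.35 + 253.86 + 7157.75
0.9951 × C = 339922.96
C = 339922.96 / 0.9951 = 341596.78
Insurance premium = 0.49% × 341596.78 = 1673.82

CIF value: SGD 341596.78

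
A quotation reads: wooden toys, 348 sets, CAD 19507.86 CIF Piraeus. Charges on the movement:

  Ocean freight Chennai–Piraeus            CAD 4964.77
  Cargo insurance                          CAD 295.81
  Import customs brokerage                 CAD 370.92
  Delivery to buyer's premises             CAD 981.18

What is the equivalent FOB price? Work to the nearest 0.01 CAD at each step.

Not relevant to the conversion: delivery, brokerage — on the buyer under both terms; not part of either seller's price.
From CIF to FOB, the seller no longer bears: freight, insurance.
FOB price = 19507.86 − 4964.77 − 295.81 = 14247.28

FOB price: CAD 14247.28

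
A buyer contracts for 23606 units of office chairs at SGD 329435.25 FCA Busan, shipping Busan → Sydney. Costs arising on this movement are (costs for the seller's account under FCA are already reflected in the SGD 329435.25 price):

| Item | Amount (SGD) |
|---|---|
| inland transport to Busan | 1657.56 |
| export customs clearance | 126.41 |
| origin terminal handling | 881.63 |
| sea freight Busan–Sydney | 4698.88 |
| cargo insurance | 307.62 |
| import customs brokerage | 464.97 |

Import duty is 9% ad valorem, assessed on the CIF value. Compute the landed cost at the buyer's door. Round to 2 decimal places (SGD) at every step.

Total landed cost: SGD 365967.45

FCA: the seller delivers export-cleared goods to the carrier; the buyer bears costs from that point.
Already in the invoice (seller's account under FCA): inland to port, export clearance — exclude.
CIF value = FCA price + origin terminal + freight + insurance = 329435.25 + 881.63 + 4698.88 + 307.62 = 335323.38
Import duty = 335323.38 × 9% = 30179.10
Buyer bears: origin terminal 881.63 + freight 4698.88 + insurance 307.62 + brokerage 464.97 + duty 30179.10 = 36532.20
Landed cost = invoice 329435.25 + 36532.20 = 365967.45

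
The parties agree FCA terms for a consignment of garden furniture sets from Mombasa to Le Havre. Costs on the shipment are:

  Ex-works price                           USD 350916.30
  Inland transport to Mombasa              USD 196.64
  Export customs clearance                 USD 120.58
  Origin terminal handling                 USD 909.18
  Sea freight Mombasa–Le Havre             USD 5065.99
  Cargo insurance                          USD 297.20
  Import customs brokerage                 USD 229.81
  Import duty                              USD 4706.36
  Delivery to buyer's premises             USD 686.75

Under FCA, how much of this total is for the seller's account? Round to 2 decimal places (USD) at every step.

FCA: the seller delivers export-cleared goods to the carrier; the buyer bears costs from that point.
Seller's account: goods 350916.30 + inland to port 196.64 + export clearance 120.58 = 351233.52
Buyer's account: origin terminal 909.18 + freight 5065.99 + insurance 297.20 + brokerage 229.81 + duty 4706.36 + delivery 686.75 = 11895.29

Seller's account: USD 351233.52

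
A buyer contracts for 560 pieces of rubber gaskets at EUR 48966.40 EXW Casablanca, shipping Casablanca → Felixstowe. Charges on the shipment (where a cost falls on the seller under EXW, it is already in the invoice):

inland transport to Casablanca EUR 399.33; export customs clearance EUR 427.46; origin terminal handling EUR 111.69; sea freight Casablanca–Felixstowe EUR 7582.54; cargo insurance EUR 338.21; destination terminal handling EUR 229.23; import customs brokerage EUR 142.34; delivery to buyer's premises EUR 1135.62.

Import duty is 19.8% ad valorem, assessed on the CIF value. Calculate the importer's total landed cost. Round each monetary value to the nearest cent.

Total landed cost: EUR 70782.29

EXW: the seller makes goods available at their premises; the buyer bears all onward costs.
CIF value = EXW price + inland to port + export clearance + origin terminal + freight + insurance = 48966.40 + 399.33 + 427.46 + 111.69 + 7582.54 + 338.21 = 57825.63
Import duty = 57825.63 × 19.8% = 11449.47
Buyer bears: inland to port 399.33 + export clearance 427.46 + origin terminal 111.69 + freight 7582.54 + insurance 338.21 + destination terminal 229.23 + brokerage 142.34 + delivery 1135.62 + duty 11449.47 = 21815.89
Landed cost = invoice 48966.40 + 21815.89 = 70782.29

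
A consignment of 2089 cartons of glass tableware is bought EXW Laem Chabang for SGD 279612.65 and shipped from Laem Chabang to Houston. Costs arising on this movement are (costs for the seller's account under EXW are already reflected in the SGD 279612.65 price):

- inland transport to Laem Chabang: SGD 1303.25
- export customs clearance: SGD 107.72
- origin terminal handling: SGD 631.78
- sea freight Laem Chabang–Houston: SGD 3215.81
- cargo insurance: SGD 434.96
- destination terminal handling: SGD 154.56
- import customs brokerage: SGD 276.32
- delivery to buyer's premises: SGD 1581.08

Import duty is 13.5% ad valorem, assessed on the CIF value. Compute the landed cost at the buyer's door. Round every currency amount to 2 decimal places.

EXW: the seller makes goods available at their premises; the buyer bears all onward costs.
CIF value = EXW price + inland to port + export clearance + origin terminal + freight + insurance = 279612.65 + 1303.25 + 107.72 + 631.78 + 3215.81 + 434.96 = 285306.17
Import duty = 285306.17 × 13.5% = 38516.33
Buyer bears: inland to port 1303.25 + export clearance 107.72 + origin terminal 631.78 + freight 3215.81 + insurance 434.96 + destination terminal 154.56 + brokerage 276.32 + delivery 1581.08 + duty 38516.33 = 46221.81
Landed cost = invoice 279612.65 + 46221.81 = 325834.46

Total landed cost: SGD 325834.46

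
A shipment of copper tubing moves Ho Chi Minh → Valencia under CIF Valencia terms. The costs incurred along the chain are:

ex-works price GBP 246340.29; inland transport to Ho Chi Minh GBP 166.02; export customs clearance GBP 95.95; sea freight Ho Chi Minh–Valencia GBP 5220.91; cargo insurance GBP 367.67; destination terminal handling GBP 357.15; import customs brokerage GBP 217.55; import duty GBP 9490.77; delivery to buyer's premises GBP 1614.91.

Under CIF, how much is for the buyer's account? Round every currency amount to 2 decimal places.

CIF: the seller pays costs through ocean freight and marine insurance to the destination port.
Seller's account: goods 246340.29 + inland to port 166.02 + export clearance 95.95 + freight 5220.91 + insurance 367.67 = 252190.84
Buyer's account: destination terminal 357.15 + brokerage 217.55 + duty 9490.77 + delivery 1614.91 = 11680.38

Buyer's account: GBP 11680.38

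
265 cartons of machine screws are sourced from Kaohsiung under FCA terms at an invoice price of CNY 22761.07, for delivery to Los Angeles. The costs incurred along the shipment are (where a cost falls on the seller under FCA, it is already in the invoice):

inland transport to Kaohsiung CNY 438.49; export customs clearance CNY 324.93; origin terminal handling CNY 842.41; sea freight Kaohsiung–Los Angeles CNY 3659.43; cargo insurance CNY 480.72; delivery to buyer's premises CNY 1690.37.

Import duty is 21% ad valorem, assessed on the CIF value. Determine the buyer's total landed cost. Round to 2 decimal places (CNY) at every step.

Total landed cost: CNY 35260.16

FCA: the seller delivers export-cleared goods to the carrier; the buyer bears costs from that point.
Already in the invoice (seller's account under FCA): inland to port, export clearance — exclude.
CIF value = FCA price + origin terminal + freight + insurance = 22761.07 + 842.41 + 3659.43 + 480.72 = 27743.63
Import duty = 27743.63 × 21% = 5826.16
Buyer bears: origin terminal 842.41 + freight 3659.43 + insurance 480.72 + delivery 1690.37 + duty 5826.16 = 12499.09
Landed cost = invoice 22761.07 + 12499.09 = 35260.16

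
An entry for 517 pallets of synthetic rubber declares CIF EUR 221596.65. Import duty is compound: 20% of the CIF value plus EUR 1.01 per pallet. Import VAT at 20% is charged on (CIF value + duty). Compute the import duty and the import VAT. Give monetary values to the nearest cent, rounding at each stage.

Ad valorem component: 221596.65 × 20% = 44319.33
Specific component: 517 × 1.01 = 522.17
Import duty = 44319.33 + 522.17 = 44841.50
VAT base = CIF + duty = 221596.65 + 44841.50 = 266438.15
Import VAT = 266438.15 × 20% = 53287.63

Import duty: EUR 44841.50; import VAT: EUR 53287.63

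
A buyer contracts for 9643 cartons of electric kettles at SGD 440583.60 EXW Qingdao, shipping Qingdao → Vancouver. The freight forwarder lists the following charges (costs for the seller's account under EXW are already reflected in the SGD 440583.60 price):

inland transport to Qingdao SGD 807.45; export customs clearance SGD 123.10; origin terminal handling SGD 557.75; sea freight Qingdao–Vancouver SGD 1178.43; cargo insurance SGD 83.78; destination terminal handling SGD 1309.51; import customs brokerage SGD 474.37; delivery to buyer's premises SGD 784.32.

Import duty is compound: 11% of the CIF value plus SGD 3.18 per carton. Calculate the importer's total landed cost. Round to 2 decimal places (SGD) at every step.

EXW: the seller makes goods available at their premises; the buyer bears all onward costs.
CIF value = EXW price + inland to port + export clearance + origin terminal + freight + insurance = 440583.60 + 807.45 + 123.10 + 557.75 + 1178.43 + 83.78 = 443334.11
Ad valorem component: 443334.11 × 11% = 48766.75
Specific component: 9643 × 3.18 = 30664.74
Import duty = 48766.75 + 30664.74 = 79431.49
Buyer bears: inland to port 807.45 + export clearance 123.10 + origin terminal 557.75 + freight 1178.43 + insurance 83.78 + destination terminal 1309.51 + brokerage 474.37 + delivery 784.32 + duty 79431.49 = 84750.20
Landed cost = invoice 440583.60 + 84750.20 = 525333.80

Total landed cost: SGD 525333.80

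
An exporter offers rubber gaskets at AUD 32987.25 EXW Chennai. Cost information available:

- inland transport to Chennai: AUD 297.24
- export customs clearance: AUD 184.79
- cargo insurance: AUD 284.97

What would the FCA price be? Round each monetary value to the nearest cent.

FCA price: AUD 33469.28

Not relevant to the conversion: insurance — on the buyer under both terms; not part of either seller's price.
From EXW to FCA, the seller additionally bears: inland to port, export clearance.
FCA price = 32987.25 + 297.24 + 184.79 = 33469.28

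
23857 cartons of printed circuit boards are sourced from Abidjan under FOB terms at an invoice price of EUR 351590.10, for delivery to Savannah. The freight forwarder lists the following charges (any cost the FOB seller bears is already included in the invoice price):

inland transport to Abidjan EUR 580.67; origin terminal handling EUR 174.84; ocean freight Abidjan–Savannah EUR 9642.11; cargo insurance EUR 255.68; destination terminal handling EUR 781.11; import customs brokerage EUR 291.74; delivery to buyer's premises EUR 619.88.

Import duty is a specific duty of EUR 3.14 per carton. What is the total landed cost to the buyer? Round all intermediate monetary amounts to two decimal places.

Total landed cost: EUR 438091.60

FOB: the seller bears costs until goods are on board at the origin port; the buyer bears freight, insurance and all costs thereafter.
Already in the invoice (seller's account under FOB): inland to port, origin terminal — exclude.
CIF value = FOB price + freight + insurance = 351590.10 + 9642.11 + 255.68 = 361487.89
Import duty = 23857 × 3.14 = 74910.98
Buyer bears: freight 9642.11 + insurance 255.68 + destination terminal 781.11 + brokerage 291.74 + delivery 619.88 + duty 74910.98 = 86501.50
Landed cost = invoice 351590.10 + 86501.50 = 438091.60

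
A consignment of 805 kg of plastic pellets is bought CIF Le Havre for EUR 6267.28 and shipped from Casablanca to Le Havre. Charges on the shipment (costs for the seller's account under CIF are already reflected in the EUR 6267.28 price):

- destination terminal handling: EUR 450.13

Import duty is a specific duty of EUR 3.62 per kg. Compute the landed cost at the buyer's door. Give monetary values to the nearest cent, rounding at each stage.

CIF: the seller pays costs through ocean freight and marine insurance to the destination port.
The CIF price already equals the CIF value: 6267.28
Import duty = 805 × 3.62 = 2914.10
Buyer bears: destination terminal 450.13 + duty 2914.10 = 3364.23
Landed cost = invoice 6267.28 + 3364.23 = 9631.51

Total landed cost: EUR 9631.51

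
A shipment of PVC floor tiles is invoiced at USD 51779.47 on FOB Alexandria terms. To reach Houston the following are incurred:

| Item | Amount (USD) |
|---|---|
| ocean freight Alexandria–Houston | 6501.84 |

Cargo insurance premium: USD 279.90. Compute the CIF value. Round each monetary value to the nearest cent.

CIF value: USD 58561.21

CIF = FOB price + freight + insurance
CIF = 51779.47 + 6501.84 + 279.90 = 58561.21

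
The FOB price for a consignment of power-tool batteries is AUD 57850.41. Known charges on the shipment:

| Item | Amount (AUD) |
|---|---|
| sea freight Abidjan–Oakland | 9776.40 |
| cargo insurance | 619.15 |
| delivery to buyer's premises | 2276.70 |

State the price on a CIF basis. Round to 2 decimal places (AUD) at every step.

Not relevant to the conversion: delivery — on the buyer under both terms; not part of either seller's price.
From FOB to CIF, the seller additionally bears: freight, insurance.
CIF price = 57850.41 + 9776.40 + 619.15 = 68245.96

CIF price: AUD 68245.96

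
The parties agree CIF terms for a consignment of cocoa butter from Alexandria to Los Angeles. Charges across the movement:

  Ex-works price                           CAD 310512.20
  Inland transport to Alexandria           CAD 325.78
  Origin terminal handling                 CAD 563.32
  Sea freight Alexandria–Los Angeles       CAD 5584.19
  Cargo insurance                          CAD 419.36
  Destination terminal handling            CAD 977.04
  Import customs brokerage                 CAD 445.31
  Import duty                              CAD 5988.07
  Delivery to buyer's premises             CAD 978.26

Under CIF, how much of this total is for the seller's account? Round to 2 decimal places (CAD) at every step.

Seller's account: CAD 317404.85

CIF: the seller pays costs through ocean freight and marine insurance to the destination port.
Seller's account: goods 310512.20 + inland to port 325.78 + origin terminal 563.32 + freight 5584.19 + insurance 419.36 = 317404.85
Buyer's account: destination terminal 977.04 + brokerage 445.31 + duty 5988.07 + delivery 978.26 = 8388.68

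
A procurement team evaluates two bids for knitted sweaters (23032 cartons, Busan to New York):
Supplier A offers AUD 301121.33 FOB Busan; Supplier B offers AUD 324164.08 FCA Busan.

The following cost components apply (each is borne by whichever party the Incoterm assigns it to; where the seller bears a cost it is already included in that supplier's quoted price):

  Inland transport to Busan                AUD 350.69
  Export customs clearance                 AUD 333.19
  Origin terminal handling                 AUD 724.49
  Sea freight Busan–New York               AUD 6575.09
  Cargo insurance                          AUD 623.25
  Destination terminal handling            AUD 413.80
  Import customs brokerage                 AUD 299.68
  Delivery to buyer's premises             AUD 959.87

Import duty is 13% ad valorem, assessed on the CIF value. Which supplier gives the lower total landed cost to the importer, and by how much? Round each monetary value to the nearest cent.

Supplier A (FOB):
CIF value = FOB price + freight + insurance = 301121.33 + 6575.09 + 623.25 = 308319.67
Import duty = 308319.67 × 13% = 40081.56
Buyer bears (A): 6575.09 + 623.25 + 413.80 + 299.68 + 959.87 = 8871.69
Landed cost (A) = invoice 301121.33 + 8871.69 + duty 40081.56 = 350074.58
Supplier B (FCA):
CIF value = FCA price + origin terminal + freight + insurance = 324164.08 + 724.49 + 6575.09 + 623.25 = 332086.91
Import duty = 332086.91 × 13% = 43171.30
Buyer bears (B): 724.49 + 6575.09 + 623.25 + 413.80 + 299.68 + 959.87 = 9596.18
Landed cost (B) = invoice 324164.08 + 9596.18 + duty 43171.30 = 376931.56
Difference = |350074.58 − 376931.56| = 26856.98

Supplier A is cheaper by AUD 26856.98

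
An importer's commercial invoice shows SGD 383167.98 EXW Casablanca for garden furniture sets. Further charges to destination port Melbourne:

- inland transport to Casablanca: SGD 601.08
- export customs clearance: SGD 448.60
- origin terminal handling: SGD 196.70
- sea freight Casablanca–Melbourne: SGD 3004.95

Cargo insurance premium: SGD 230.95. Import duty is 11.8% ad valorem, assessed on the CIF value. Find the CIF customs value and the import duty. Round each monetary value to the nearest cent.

CIF value: SGD 387650.26; import duty: SGD 45742.73

CIF = EXW price + pre-shipment costs + freight + insurance
CIF = 383167.98 + 601.08 + 448.60 + 196.70 + 3004.95 + 230.95 = 387650.26
Import duty = 387650.26 × 11.8% = 45742.73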